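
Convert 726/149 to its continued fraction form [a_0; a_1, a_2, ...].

[4; 1, 6, 1, 5, 3]

Run the Euclidean algorithm on 726 and 149; the successive quotients are the partial quotients a_0, a_1, ... (each step inverts the fractional part left over by the previous one):
  726 = 4*149 + 130, so a_0 = 4.
  149 = 1*130 + 19, so a_1 = 1.
  130 = 6*19 + 16, so a_2 = 6.
  19 = 1*16 + 3, so a_3 = 1.
  16 = 5*3 + 1, so a_4 = 5.
  3 = 3*1 + 0, so a_5 = 3.
The remainder reaches 0 after 6 divisions, so the expansion has 6 partial quotients, read off in order.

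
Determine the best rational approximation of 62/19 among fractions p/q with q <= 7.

13/4

Expand x = 62/19 as a continued fraction with the Euclidean algorithm:
  62 = 3*19 + 5, so a_0 = 3.
  19 = 3*5 + 4, so a_1 = 3.
  5 = 1*4 + 1, so a_2 = 1.
  4 = 4*1 + 0, so a_3 = 4.
so x = [3; 3, 1, 4].
Convergents (p_i = a_i*p_{i-1} + p_{i-2}, q_i = a_i*q_{i-1} + q_{i-2} with p_{-2}=0, p_{-1}=1, q_{-2}=1, q_{-1}=0), until the denominator exceeds 7:
  i=0: a_0=3, p_0 = 3*1 + 0 = 3, q_0 = 3*0 + 1 = 1.
  i=1: a_1=3, p_1 = 3*3 + 1 = 10, q_1 = 3*1 + 0 = 3.
  i=2: a_2=1, p_2 = 1*10 + 3 = 13, q_2 = 1*3 + 1 = 4.
  i=3: a_3=4, p_3 = 4*13 + 10 = 62, q_3 = 4*4 + 3 = 19.
q_3 = 19 > 7, so the last convergent with denominator <= 7 is p_2/q_2 = 13/4.
The closest fraction with denominator <= 7 is either p_2/q_2 or the intermediate fraction (k*p_2 + p_1)/(k*q_2 + q_1) with the largest k >= 1 whose denominator stays <= 7; these approach x as k grows, and every other convergent or intermediate fraction in range is farther away.
Largest k: floor((7 - q_1)/q_2) = floor((7 - 3)/4) = 1.
That gives (1*13 + 10)/(1*4 + 3) = 23/7.
Compare the errors: |x - 13/4| = |62*4 - 13*19|/(19*4) = 1/76, and |x - 23/7| = |62*7 - 23*19|/(19*7) = 3/133.
Cross-multiplying, 1*133 = 133 < 228 = 3*76, so 1/76 is smaller: the convergent 13/4 is closer to x than 23/7.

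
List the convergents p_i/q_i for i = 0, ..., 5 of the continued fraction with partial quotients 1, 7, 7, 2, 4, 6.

1/1, 8/7, 57/50, 122/107, 545/478, 3392/2975

Using the convergent recurrence p_i = a_i*p_{i-1} + p_{i-2}, q_i = a_i*q_{i-1} + q_{i-2} with p_{-2}=0, p_{-1}=1, q_{-2}=1, q_{-1}=0:
  i=0: a_0=1, p_0 = 1*1 + 0 = 1, q_0 = 1*0 + 1 = 1.
  i=1: a_1=7, p_1 = 7*1 + 1 = 8, q_1 = 7*1 + 0 = 7.
  i=2: a_2=7, p_2 = 7*8 + 1 = 57, q_2 = 7*7 + 1 = 50.
  i=3: a_3=2, p_3 = 2*57 + 8 = 122, q_3 = 2*50 + 7 = 107.
  i=4: a_4=4, p_4 = 4*122 + 57 = 545, q_4 = 4*107 + 50 = 478.
  i=5: a_5=6, p_5 = 6*545 + 122 = 3392, q_5 = 6*478 + 107 = 2975.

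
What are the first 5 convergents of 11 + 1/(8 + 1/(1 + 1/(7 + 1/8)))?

Using the convergent recurrence p_i = a_i*p_{i-1} + p_{i-2}, q_i = a_i*q_{i-1} + q_{i-2} with p_{-2}=0, p_{-1}=1, q_{-2}=1, q_{-1}=0:
  i=0: a_0=11, p_0 = 11*1 + 0 = 11, q_0 = 11*0 + 1 = 1.
  i=1: a_1=8, p_1 = 8*11 + 1 = 89, q_1 = 8*1 + 0 = 8.
  i=2: a_2=1, p_2 = 1*89 + 11 = 100, q_2 = 1*8 + 1 = 9.
  i=3: a_3=7, p_3 = 7*100 + 89 = 789, q_3 = 7*9 + 8 = 71.
  i=4: a_4=8, p_4 = 8*789 + 100 = 6412, q_4 = 8*71 + 9 = 577.

11/1, 89/8, 100/9, 789/71, 6412/577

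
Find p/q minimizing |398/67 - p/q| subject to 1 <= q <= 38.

101/17

Expand x = 398/67 as a continued fraction with the Euclidean algorithm:
  398 = 5*67 + 63, so a_0 = 5.
  67 = 1*63 + 4, so a_1 = 1.
  63 = 15*4 + 3, so a_2 = 15.
  4 = 1*3 + 1, so a_3 = 1.
  3 = 3*1 + 0, so a_4 = 3.
so x = [5; 1, 15, 1, 3].
Convergents (p_i = a_i*p_{i-1} + p_{i-2}, q_i = a_i*q_{i-1} + q_{i-2} with p_{-2}=0, p_{-1}=1, q_{-2}=1, q_{-1}=0), until the denominator exceeds 38:
  i=0: a_0=5, p_0 = 5*1 + 0 = 5, q_0 = 5*0 + 1 = 1.
  i=1: a_1=1, p_1 = 1*5 + 1 = 6, q_1 = 1*1 + 0 = 1.
  i=2: a_2=15, p_2 = 15*6 + 5 = 95, q_2 = 15*1 + 1 = 16.
  i=3: a_3=1, p_3 = 1*95 + 6 = 101, q_3 = 1*16 + 1 = 17.
  i=4: a_4=3, p_4 = 3*101 + 95 = 398, q_4 = 3*17 + 16 = 67.
q_4 = 67 > 38, so the last convergent with denominator <= 38 is p_3/q_3 = 101/17.
The closest fraction with denominator <= 38 is either p_3/q_3 or the intermediate fraction (k*p_3 + p_2)/(k*q_3 + q_2) with the largest k >= 1 whose denominator stays <= 38; these approach x as k grows, and every other convergent or intermediate fraction in range is farther away.
Largest k: floor((38 - q_2)/q_3) = floor((38 - 16)/17) = 1.
That gives (1*101 + 95)/(1*17 + 16) = 196/33.
Compare the errors: |x - 101/17| = |398*17 - 101*67|/(67*17) = 1/1139, and |x - 196/33| = |398*33 - 196*67|/(67*33) = 2/2211.
Cross-multiplying, 1*2211 = 2211 < 2278 = 2*1139, so 1/1139 is smaller: the convergent 101/17 is closer to x than 196/33.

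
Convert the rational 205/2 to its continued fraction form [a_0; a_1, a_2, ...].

Run the Euclidean algorithm on 205 and 2; the successive quotients are the partial quotients a_0, a_1, ... (each step inverts the fractional part left over by the previous one):
  205 = 102*2 + 1, so a_0 = 102.
  2 = 2*1 + 0, so a_1 = 2.
The remainder reaches 0 after 2 divisions, so the expansion has 2 partial quotients, read off in order.

[102; 2]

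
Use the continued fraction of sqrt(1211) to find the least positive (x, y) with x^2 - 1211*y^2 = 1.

First expand sqrt(1211) as a continued fraction. With x_i = (sqrt(1211) + m_i)/d_i and (m_0, d_0) = (0, 1): a_0 = floor(sqrt(1211)) = 34, since 34^2 = 1156 <= 1211 < 1225 = 35^2.
Iterate m_{i+1} = d_i*a_i - m_i, d_{i+1} = (1211 - m_{i+1}^2)/d_i, a_{i+1} = floor((a_0 + m_{i+1})/d_{i+1}):
  m_1 = 1*34 - 0 = 34, d_1 = (1211 - 34^2)/1 = 55/1 = 55, a_1 = floor((34 + 34)/55) = 1.
  m_2 = 55*1 - 34 = 21, d_2 = (1211 - 21^2)/55 = 770/55 = 14, a_2 = floor((34 + 21)/14) = 3.
  m_3 = 14*3 - 21 = 21, d_3 = (1211 - 21^2)/14 = 770/14 = 55, a_3 = floor((34 + 21)/55) = 1.
  m_4 = 55*1 - 21 = 34, d_4 = (1211 - 34^2)/55 = 55/55 = 1, a_4 = floor((34 + 34)/1) = 68.
  m_5 = 1*68 - 34 = 34, d_5 = (1211 - 34^2)/1 = 55/1 = 55: (m_5, d_5) = (m_1, d_1) = (34, 55), so from here the quotients repeat a_1, ..., a_4; the period length is 4.
So sqrt(1211) = [34; (1, 3, 1, 68)] with period length k = 4.
k is even, so the fundamental solution of x^2 - 1211y^2 = 1 is (p_{k-1}, q_{k-1}) = (p_3, q_3); compute convergents through index 3.
Convergents (p_i = a_i*p_{i-1} + p_{i-2}, q_i = a_i*q_{i-1} + q_{i-2} with p_{-2}=0, p_{-1}=1, q_{-2}=1, q_{-1}=0):
  i=0: a_0=34, p_0 = 34*1 + 0 = 34, q_0 = 34*0 + 1 = 1.
  i=1: a_1=1, p_1 = 1*34 + 1 = 35, q_1 = 1*1 + 0 = 1.
  i=2: a_2=3, p_2 = 3*35 + 34 = 139, q_2 = 3*1 + 1 = 4.
  i=3: a_3=1, p_3 = 1*139 + 35 = 174, q_3 = 1*4 + 1 = 5.
Check: 174^2 - 1211*5^2 = 30276 - 30275 = 1, so (x, y) = (174, 5) solves the equation, and by the theorem it is the least positive solution.

(x, y) = (174, 5)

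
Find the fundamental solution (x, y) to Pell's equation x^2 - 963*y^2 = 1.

(x, y) = (962, 31)

First expand sqrt(963) as a continued fraction. With x_i = (sqrt(963) + m_i)/d_i and (m_0, d_0) = (0, 1): a_0 = floor(sqrt(963)) = 31, since 31^2 = 961 <= 963 < 1024 = 32^2.
Iterate m_{i+1} = d_i*a_i - m_i, d_{i+1} = (963 - m_{i+1}^2)/d_i, a_{i+1} = floor((a_0 + m_{i+1})/d_{i+1}):
  m_1 = 1*31 - 0 = 31, d_1 = (963 - 31^2)/1 = 2/1 = 2, a_1 = floor((31 + 31)/2) = 31.
  m_2 = 2*31 - 31 = 31, d_2 = (963 - 31^2)/2 = 2/2 = 1, a_2 = floor((31 + 31)/1) = 62.
  m_3 = 1*62 - 31 = 31, d_3 = (963 - 31^2)/1 = 2/1 = 2: (m_3, d_3) = (m_1, d_1) = (31, 2), so from here the quotients repeat a_1, a_2; the period length is 2.
So sqrt(963) = [31; (31, 62)] with period length k = 2.
k is even, so the fundamental solution of x^2 - 963y^2 = 1 is (p_{k-1}, q_{k-1}) = (p_1, q_1); compute convergents through index 1.
Convergents (p_i = a_i*p_{i-1} + p_{i-2}, q_i = a_i*q_{i-1} + q_{i-2} with p_{-2}=0, p_{-1}=1, q_{-2}=1, q_{-1}=0):
  i=0: a_0=31, p_0 = 31*1 + 0 = 31, q_0 = 31*0 + 1 = 1.
  i=1: a_1=31, p_1 = 31*31 + 1 = 962, q_1 = 31*1 + 0 = 31.
Check: 962^2 - 963*31^2 = 925444 - 925443 = 1, so (x, y) = (962, 31) solves the equation, and by the theorem it is the least positive solution.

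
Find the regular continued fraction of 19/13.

[1; 2, 6]

Run the Euclidean algorithm on 19 and 13; the successive quotients are the partial quotients a_0, a_1, ... (each step inverts the fractional part left over by the previous one):
  19 = 1*13 + 6, so a_0 = 1.
  13 = 2*6 + 1, so a_1 = 2.
  6 = 6*1 + 0, so a_2 = 6.
The remainder reaches 0 after 3 divisions, so the expansion has 3 partial quotients, read off in order.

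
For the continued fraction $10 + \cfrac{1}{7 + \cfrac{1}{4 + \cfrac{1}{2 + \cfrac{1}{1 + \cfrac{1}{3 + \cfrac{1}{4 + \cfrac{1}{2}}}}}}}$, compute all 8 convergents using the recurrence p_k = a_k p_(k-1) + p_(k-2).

Using the convergent recurrence p_i = a_i*p_{i-1} + p_{i-2}, q_i = a_i*q_{i-1} + q_{i-2} with p_{-2}=0, p_{-1}=1, q_{-2}=1, q_{-1}=0:
  i=0: a_0=10, p_0 = 10*1 + 0 = 10, q_0 = 10*0 + 1 = 1.
  i=1: a_1=7, p_1 = 7*10 + 1 = 71, q_1 = 7*1 + 0 = 7.
  i=2: a_2=4, p_2 = 4*71 + 10 = 294, q_2 = 4*7 + 1 = 29.
  i=3: a_3=2, p_3 = 2*294 + 71 = 659, q_3 = 2*29 + 7 = 65.
  i=4: a_4=1, p_4 = 1*659 + 294 = 953, q_4 = 1*65 + 29 = 94.
  i=5: a_5=3, p_5 = 3*953 + 659 = 3518, q_5 = 3*94 + 65 = 347.
  i=6: a_6=4, p_6 = 4*3518 + 953 = 15025, q_6 = 4*347 + 94 = 1482.
  i=7: a_7=2, p_7 = 2*15025 + 3518 = 33568, q_7 = 2*1482 + 347 = 3311.

10/1, 71/7, 294/29, 659/65, 953/94, 3518/347, 15025/1482, 33568/3311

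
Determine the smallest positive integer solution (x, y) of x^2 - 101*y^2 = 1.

First expand sqrt(101) as a continued fraction. With x_i = (sqrt(101) + m_i)/d_i and (m_0, d_0) = (0, 1): a_0 = floor(sqrt(101)) = 10, since 10^2 = 100 <= 101 < 121 = 11^2.
Iterate m_{i+1} = d_i*a_i - m_i, d_{i+1} = (101 - m_{i+1}^2)/d_i, a_{i+1} = floor((a_0 + m_{i+1})/d_{i+1}):
  m_1 = 1*10 - 0 = 10, d_1 = (101 - 10^2)/1 = 1/1 = 1, a_1 = floor((10 + 10)/1) = 20.
  m_2 = 1*20 - 10 = 10, d_2 = (101 - 10^2)/1 = 1/1 = 1: (m_2, d_2) = (m_1, d_1) = (10, 1), so from here the quotient a_1 repeats; the period length is 1.
So sqrt(101) = [10; (20)] with period length k = 1.
k is odd, so (p_{k-1}, q_{k-1}) only solves x^2 - 101y^2 = -1 and the fundamental solution of x^2 - 101y^2 = 1 is (p_{2k-1}, q_{2k-1}) = (p_1, q_1); compute convergents through index 1, running through the period twice.
Convergents (p_i = a_i*p_{i-1} + p_{i-2}, q_i = a_i*q_{i-1} + q_{i-2} with p_{-2}=0, p_{-1}=1, q_{-2}=1, q_{-1}=0):
  i=0: a_0=10, p_0 = 10*1 + 0 = 10, q_0 = 10*0 + 1 = 1.
  i=1: a_1=20, p_1 = 20*10 + 1 = 201, q_1 = 20*1 + 0 = 20.
Indeed p_0^2 - 101*q_0^2 = 100 - 101 = -1, not +1.
Check: 201^2 - 101*20^2 = 40401 - 40400 = 1, so (x, y) = (201, 20) solves the equation, and by the theorem it is the least positive solution.

(x, y) = (201, 20)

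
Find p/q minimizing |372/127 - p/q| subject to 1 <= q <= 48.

Expand x = 372/127 as a continued fraction with the Euclidean algorithm:
  372 = 2*127 + 118, so a_0 = 2.
  127 = 1*118 + 9, so a_1 = 1.
  118 = 13*9 + 1, so a_2 = 13.
  9 = 9*1 + 0, so a_3 = 9.
so x = [2; 1, 13, 9].
Convergents (p_i = a_i*p_{i-1} + p_{i-2}, q_i = a_i*q_{i-1} + q_{i-2} with p_{-2}=0, p_{-1}=1, q_{-2}=1, q_{-1}=0), until the denominator exceeds 48:
  i=0: a_0=2, p_0 = 2*1 + 0 = 2, q_0 = 2*0 + 1 = 1.
  i=1: a_1=1, p_1 = 1*2 + 1 = 3, q_1 = 1*1 + 0 = 1.
  i=2: a_2=13, p_2 = 13*3 + 2 = 41, q_2 = 13*1 + 1 = 14.
  i=3: a_3=9, p_3 = 9*41 + 3 = 372, q_3 = 9*14 + 1 = 127.
q_3 = 127 > 48, so the last convergent with denominator <= 48 is p_2/q_2 = 41/14.
The closest fraction with denominator <= 48 is either p_2/q_2 or the intermediate fraction (k*p_2 + p_1)/(k*q_2 + q_1) with the largest k >= 1 whose denominator stays <= 48; these approach x as k grows, and every other convergent or intermediate fraction in range is farther away.
Largest k: floor((48 - q_1)/q_2) = floor((48 - 1)/14) = 3.
That gives (3*41 + 3)/(3*14 + 1) = 126/43.
Compare the errors: |x - 41/14| = |372*14 - 41*127|/(127*14) = 1/1778, and |x - 126/43| = |372*43 - 126*127|/(127*43) = 6/5461.
Cross-multiplying, 1*5461 = 5461 < 10668 = 6*1778, so 1/1778 is smaller: the convergent 41/14 is closer to x than 126/43.

41/14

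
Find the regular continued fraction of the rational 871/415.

[2; 10, 8, 5]

Run the Euclidean algorithm on 871 and 415; the successive quotients are the partial quotients a_0, a_1, ... (each step inverts the fractional part left over by the previous one):
  871 = 2*415 + 41, so a_0 = 2.
  415 = 10*41 + 5, so a_1 = 10.
  41 = 8*5 + 1, so a_2 = 8.
  5 = 5*1 + 0, so a_3 = 5.
The remainder reaches 0 after 4 divisions, so the expansion has 4 partial quotients, read off in order.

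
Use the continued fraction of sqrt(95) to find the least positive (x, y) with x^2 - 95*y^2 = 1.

First expand sqrt(95) as a continued fraction. With x_i = (sqrt(95) + m_i)/d_i and (m_0, d_0) = (0, 1): a_0 = floor(sqrt(95)) = 9, since 9^2 = 81 <= 95 < 100 = 10^2.
Iterate m_{i+1} = d_i*a_i - m_i, d_{i+1} = (95 - m_{i+1}^2)/d_i, a_{i+1} = floor((a_0 + m_{i+1})/d_{i+1}):
  m_1 = 1*9 - 0 = 9, d_1 = (95 - 9^2)/1 = 14/1 = 14, a_1 = floor((9 + 9)/14) = 1.
  m_2 = 14*1 - 9 = 5, d_2 = (95 - 5^2)/14 = 70/14 = 5, a_2 = floor((9 + 5)/5) = 2.
  m_3 = 5*2 - 5 = 5, d_3 = (95 - 5^2)/5 = 70/5 = 14, a_3 = floor((9 + 5)/14) = 1.
  m_4 = 14*1 - 5 = 9, d_4 = (95 - 9^2)/14 = 14/14 = 1, a_4 = floor((9 + 9)/1) = 18.
  m_5 = 1*18 - 9 = 9, d_5 = (95 - 9^2)/1 = 14/1 = 14: (m_5, d_5) = (m_1, d_1) = (9, 14), so from here the quotients repeat a_1, ..., a_4; the period length is 4.
So sqrt(95) = [9; (1, 2, 1, 18)] with period length k = 4.
k is even, so the fundamental solution of x^2 - 95y^2 = 1 is (p_{k-1}, q_{k-1}) = (p_3, q_3); compute convergents through index 3.
Convergents (p_i = a_i*p_{i-1} + p_{i-2}, q_i = a_i*q_{i-1} + q_{i-2} with p_{-2}=0, p_{-1}=1, q_{-2}=1, q_{-1}=0):
  i=0: a_0=9, p_0 = 9*1 + 0 = 9, q_0 = 9*0 + 1 = 1.
  i=1: a_1=1, p_1 = 1*9 + 1 = 10, q_1 = 1*1 + 0 = 1.
  i=2: a_2=2, p_2 = 2*10 + 9 = 29, q_2 = 2*1 + 1 = 3.
  i=3: a_3=1, p_3 = 1*29 + 10 = 39, q_3 = 1*3 + 1 = 4.
Check: 39^2 - 95*4^2 = 1521 - 1520 = 1, so (x, y) = (39, 4) solves the equation, and by the theorem it is the least positive solution.

(x, y) = (39, 4)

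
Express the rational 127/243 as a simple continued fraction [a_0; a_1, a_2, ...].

[0; 1, 1, 10, 1, 1, 5]

Run the Euclidean algorithm on 127 and 243; the successive quotients are the partial quotients a_0, a_1, ... (each step inverts the fractional part left over by the previous one):
  127 = 0*243 + 127, so a_0 = 0.
  243 = 1*127 + 116, so a_1 = 1.
  127 = 1*116 + 11, so a_2 = 1.
  116 = 10*11 + 6, so a_3 = 10.
  11 = 1*6 + 5, so a_4 = 1.
  6 = 1*5 + 1, so a_5 = 1.
  5 = 5*1 + 0, so a_6 = 5.
The remainder reaches 0 after 7 divisions, so the expansion has 7 partial quotients, read off in order.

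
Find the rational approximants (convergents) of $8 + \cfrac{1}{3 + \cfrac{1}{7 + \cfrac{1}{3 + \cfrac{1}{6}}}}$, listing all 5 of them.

Using the convergent recurrence p_i = a_i*p_{i-1} + p_{i-2}, q_i = a_i*q_{i-1} + q_{i-2} with p_{-2}=0, p_{-1}=1, q_{-2}=1, q_{-1}=0:
  i=0: a_0=8, p_0 = 8*1 + 0 = 8, q_0 = 8*0 + 1 = 1.
  i=1: a_1=3, p_1 = 3*8 + 1 = 25, q_1 = 3*1 + 0 = 3.
  i=2: a_2=7, p_2 = 7*25 + 8 = 183, q_2 = 7*3 + 1 = 22.
  i=3: a_3=3, p_3 = 3*183 + 25 = 574, q_3 = 3*22 + 3 = 69.
  i=4: a_4=6, p_4 = 6*574 + 183 = 3627, q_4 = 6*69 + 22 = 436.

8/1, 25/3, 183/22, 574/69, 3627/436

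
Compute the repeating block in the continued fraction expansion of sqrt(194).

Write x_i = (sqrt(194) + m_i)/d_i with (m_0, d_0) = (0, 1). a_0 = floor(sqrt(194)) = 13, since 13^2 = 169 <= 194 < 196 = 14^2.
Iterate m_{i+1} = d_i*a_i - m_i, d_{i+1} = (194 - m_{i+1}^2)/d_i, a_{i+1} = floor((a_0 + m_{i+1})/d_{i+1}):
  m_1 = 1*13 - 0 = 13, d_1 = (194 - 13^2)/1 = 25/1 = 25, a_1 = floor((13 + 13)/25) = 1.
  m_2 = 25*1 - 13 = 12, d_2 = (194 - 12^2)/25 = 50/25 = 2, a_2 = floor((13 + 12)/2) = 12.
  m_3 = 2*12 - 12 = 12, d_3 = (194 - 12^2)/2 = 50/2 = 25, a_3 = floor((13 + 12)/25) = 1.
  m_4 = 25*1 - 12 = 13, d_4 = (194 - 13^2)/25 = 25/25 = 1, a_4 = floor((13 + 13)/1) = 26.
  m_5 = 1*26 - 13 = 13, d_5 = (194 - 13^2)/1 = 25/1 = 25: (m_5, d_5) = (m_1, d_1) = (13, 25), so from here the quotients repeat a_1, ..., a_4; the period length is 4.
Hence the expansion of sqrt(194) is a_0 = 13 followed by the repeating block 1, 12, 1, 26 (period 4).

[13; (1, 12, 1, 26)]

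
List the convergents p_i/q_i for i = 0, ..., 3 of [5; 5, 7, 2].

Using the convergent recurrence p_i = a_i*p_{i-1} + p_{i-2}, q_i = a_i*q_{i-1} + q_{i-2} with p_{-2}=0, p_{-1}=1, q_{-2}=1, q_{-1}=0:
  i=0: a_0=5, p_0 = 5*1 + 0 = 5, q_0 = 5*0 + 1 = 1.
  i=1: a_1=5, p_1 = 5*5 + 1 = 26, q_1 = 5*1 + 0 = 5.
  i=2: a_2=7, p_2 = 7*26 + 5 = 187, q_2 = 7*5 + 1 = 36.
  i=3: a_3=2, p_3 = 2*187 + 26 = 400, q_3 = 2*36 + 5 = 77.

5/1, 26/5, 187/36, 400/77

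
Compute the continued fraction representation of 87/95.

[0; 1, 10, 1, 7]

Run the Euclidean algorithm on 87 and 95; the successive quotients are the partial quotients a_0, a_1, ... (each step inverts the fractional part left over by the previous one):
  87 = 0*95 + 87, so a_0 = 0.
  95 = 1*87 + 8, so a_1 = 1.
  87 = 10*8 + 7, so a_2 = 10.
  8 = 1*7 + 1, so a_3 = 1.
  7 = 7*1 + 0, so a_4 = 7.
The remainder reaches 0 after 5 divisions, so the expansion has 5 partial quotients, read off in order.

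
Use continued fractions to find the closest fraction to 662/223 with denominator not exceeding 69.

Expand x = 662/223 as a continued fraction with the Euclidean algorithm:
  662 = 2*223 + 216, so a_0 = 2.
  223 = 1*216 + 7, so a_1 = 1.
  216 = 30*7 + 6, so a_2 = 30.
  7 = 1*6 + 1, so a_3 = 1.
  6 = 6*1 + 0, so a_4 = 6.
so x = [2; 1, 30, 1, 6].
Convergents (p_i = a_i*p_{i-1} + p_{i-2}, q_i = a_i*q_{i-1} + q_{i-2} with p_{-2}=0, p_{-1}=1, q_{-2}=1, q_{-1}=0), until the denominator exceeds 69:
  i=0: a_0=2, p_0 = 2*1 + 0 = 2, q_0 = 2*0 + 1 = 1.
  i=1: a_1=1, p_1 = 1*2 + 1 = 3, q_1 = 1*1 + 0 = 1.
  i=2: a_2=30, p_2 = 30*3 + 2 = 92, q_2 = 30*1 + 1 = 31.
  i=3: a_3=1, p_3 = 1*92 + 3 = 95, q_3 = 1*31 + 1 = 32.
  i=4: a_4=6, p_4 = 6*95 + 92 = 662, q_4 = 6*32 + 31 = 223.
q_4 = 223 > 69, so the last convergent with denominator <= 69 is p_3/q_3 = 95/32.
The closest fraction with denominator <= 69 is either p_3/q_3 or the intermediate fraction (k*p_3 + p_2)/(k*q_3 + q_2) with the largest k >= 1 whose denominator stays <= 69; these approach x as k grows, and every other convergent or intermediate fraction in range is farther away.
Largest k: floor((69 - q_2)/q_3) = floor((69 - 31)/32) = 1.
That gives (1*95 + 92)/(1*32 + 31) = 187/63.
Compare the errors: |x - 95/32| = |662*32 - 95*223|/(223*32) = 1/7136, and |x - 187/63| = |662*63 - 187*223|/(223*63) = 5/14049.
Cross-multiplying, 1*14049 = 14049 < 35680 = 5*7136, so 1/7136 is smaller: the convergent 95/32 is closer to x than 187/63.

95/32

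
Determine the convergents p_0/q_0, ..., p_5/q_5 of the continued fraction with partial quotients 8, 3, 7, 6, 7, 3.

8/1, 25/3, 183/22, 1123/135, 8044/967, 25255/3036

Using the convergent recurrence p_i = a_i*p_{i-1} + p_{i-2}, q_i = a_i*q_{i-1} + q_{i-2} with p_{-2}=0, p_{-1}=1, q_{-2}=1, q_{-1}=0:
  i=0: a_0=8, p_0 = 8*1 + 0 = 8, q_0 = 8*0 + 1 = 1.
  i=1: a_1=3, p_1 = 3*8 + 1 = 25, q_1 = 3*1 + 0 = 3.
  i=2: a_2=7, p_2 = 7*25 + 8 = 183, q_2 = 7*3 + 1 = 22.
  i=3: a_3=6, p_3 = 6*183 + 25 = 1123, q_3 = 6*22 + 3 = 135.
  i=4: a_4=7, p_4 = 7*1123 + 183 = 8044, q_4 = 7*135 + 22 = 967.
  i=5: a_5=3, p_5 = 3*8044 + 1123 = 25255, q_5 = 3*967 + 135 = 3036.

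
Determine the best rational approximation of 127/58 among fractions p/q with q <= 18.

Expand x = 127/58 as a continued fraction with the Euclidean algorithm:
  127 = 2*58 + 11, so a_0 = 2.
  58 = 5*11 + 3, so a_1 = 5.
  11 = 3*3 + 2, so a_2 = 3.
  3 = 1*2 + 1, so a_3 = 1.
  2 = 2*1 + 0, so a_4 = 2.
so x = [2; 5, 3, 1, 2].
Convergents (p_i = a_i*p_{i-1} + p_{i-2}, q_i = a_i*q_{i-1} + q_{i-2} with p_{-2}=0, p_{-1}=1, q_{-2}=1, q_{-1}=0), until the denominator exceeds 18:
  i=0: a_0=2, p_0 = 2*1 + 0 = 2, q_0 = 2*0 + 1 = 1.
  i=1: a_1=5, p_1 = 5*2 + 1 = 11, q_1 = 5*1 + 0 = 5.
  i=2: a_2=3, p_2 = 3*11 + 2 = 35, q_2 = 3*5 + 1 = 16.
  i=3: a_3=1, p_3 = 1*35 + 11 = 46, q_3 = 1*16 + 5 = 21.
q_3 = 21 > 18, so the last convergent with denominator <= 18 is p_2/q_2 = 35/16.
The closest fraction with denominator <= 18 is either p_2/q_2 or the intermediate fraction (k*p_2 + p_1)/(k*q_2 + q_1) with the largest k >= 1 whose denominator stays <= 18; these approach x as k grows, and every other convergent or intermediate fraction in range is farther away.
Largest k: floor((18 - q_1)/q_2) = floor((18 - 5)/16) = 0.
Since k = 0, no intermediate fraction beyond p_2/q_2 has denominator <= 18, so the convergent 35/16 is the closest (its error is |127*16 - 35*58|/(58*16) = 2/928).

35/16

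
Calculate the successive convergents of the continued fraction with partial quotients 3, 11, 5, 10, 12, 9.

3/1, 34/11, 173/56, 1764/571, 21341/6908, 193833/62743

Using the convergent recurrence p_i = a_i*p_{i-1} + p_{i-2}, q_i = a_i*q_{i-1} + q_{i-2} with p_{-2}=0, p_{-1}=1, q_{-2}=1, q_{-1}=0:
  i=0: a_0=3, p_0 = 3*1 + 0 = 3, q_0 = 3*0 + 1 = 1.
  i=1: a_1=11, p_1 = 11*3 + 1 = 34, q_1 = 11*1 + 0 = 11.
  i=2: a_2=5, p_2 = 5*34 + 3 = 173, q_2 = 5*11 + 1 = 56.
  i=3: a_3=10, p_3 = 10*173 + 34 = 1764, q_3 = 10*56 + 11 = 571.
  i=4: a_4=12, p_4 = 12*1764 + 173 = 21341, q_4 = 12*571 + 56 = 6908.
  i=5: a_5=9, p_5 = 9*21341 + 1764 = 193833, q_5 = 9*6908 + 571 = 62743.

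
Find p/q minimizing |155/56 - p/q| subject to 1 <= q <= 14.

36/13

Expand x = 155/56 as a continued fraction with the Euclidean algorithm:
  155 = 2*56 + 43, so a_0 = 2.
  56 = 1*43 + 13, so a_1 = 1.
  43 = 3*13 + 4, so a_2 = 3.
  13 = 3*4 + 1, so a_3 = 3.
  4 = 4*1 + 0, so a_4 = 4.
so x = [2; 1, 3, 3, 4].
Convergents (p_i = a_i*p_{i-1} + p_{i-2}, q_i = a_i*q_{i-1} + q_{i-2} with p_{-2}=0, p_{-1}=1, q_{-2}=1, q_{-1}=0), until the denominator exceeds 14:
  i=0: a_0=2, p_0 = 2*1 + 0 = 2, q_0 = 2*0 + 1 = 1.
  i=1: a_1=1, p_1 = 1*2 + 1 = 3, q_1 = 1*1 + 0 = 1.
  i=2: a_2=3, p_2 = 3*3 + 2 = 11, q_2 = 3*1 + 1 = 4.
  i=3: a_3=3, p_3 = 3*11 + 3 = 36, q_3 = 3*4 + 1 = 13.
  i=4: a_4=4, p_4 = 4*36 + 11 = 155, q_4 = 4*13 + 4 = 56.
q_4 = 56 > 14, so the last convergent with denominator <= 14 is p_3/q_3 = 36/13.
The closest fraction with denominator <= 14 is either p_3/q_3 or the intermediate fraction (k*p_3 + p_2)/(k*q_3 + q_2) with the largest k >= 1 whose denominator stays <= 14; these approach x as k grows, and every other convergent or intermediate fraction in range is farther away.
Largest k: floor((14 - q_2)/q_3) = floor((14 - 4)/13) = 0.
Since k = 0, no intermediate fraction beyond p_3/q_3 has denominator <= 14, so the convergent 36/13 is the closest (its error is |155*13 - 36*56|/(56*13) = 1/728).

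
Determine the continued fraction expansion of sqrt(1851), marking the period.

Write x_i = (sqrt(1851) + m_i)/d_i with (m_0, d_0) = (0, 1). a_0 = floor(sqrt(1851)) = 43, since 43^2 = 1849 <= 1851 < 1936 = 44^2.
Iterate m_{i+1} = d_i*a_i - m_i, d_{i+1} = (1851 - m_{i+1}^2)/d_i, a_{i+1} = floor((a_0 + m_{i+1})/d_{i+1}):
  m_1 = 1*43 - 0 = 43, d_1 = (1851 - 43^2)/1 = 2/1 = 2, a_1 = floor((43 + 43)/2) = 43.
  m_2 = 2*43 - 43 = 43, d_2 = (1851 - 43^2)/2 = 2/2 = 1, a_2 = floor((43 + 43)/1) = 86.
  m_3 = 1*86 - 43 = 43, d_3 = (1851 - 43^2)/1 = 2/1 = 2: (m_3, d_3) = (m_1, d_1) = (43, 2), so from here the quotients repeat a_1, a_2; the period length is 2.
Hence the expansion of sqrt(1851) is a_0 = 43 followed by the repeating block 43, 86 (period 2).

[43; (43, 86)]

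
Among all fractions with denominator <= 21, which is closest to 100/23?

87/20

Expand x = 100/23 as a continued fraction with the Euclidean algorithm:
  100 = 4*23 + 8, so a_0 = 4.
  23 = 2*8 + 7, so a_1 = 2.
  8 = 1*7 + 1, so a_2 = 1.
  7 = 7*1 + 0, so a_3 = 7.
so x = [4; 2, 1, 7].
Convergents (p_i = a_i*p_{i-1} + p_{i-2}, q_i = a_i*q_{i-1} + q_{i-2} with p_{-2}=0, p_{-1}=1, q_{-2}=1, q_{-1}=0), until the denominator exceeds 21:
  i=0: a_0=4, p_0 = 4*1 + 0 = 4, q_0 = 4*0 + 1 = 1.
  i=1: a_1=2, p_1 = 2*4 + 1 = 9, q_1 = 2*1 + 0 = 2.
  i=2: a_2=1, p_2 = 1*9 + 4 = 13, q_2 = 1*2 + 1 = 3.
  i=3: a_3=7, p_3 = 7*13 + 9 = 100, q_3 = 7*3 + 2 = 23.
q_3 = 23 > 21, so the last convergent with denominator <= 21 is p_2/q_2 = 13/3.
The closest fraction with denominator <= 21 is either p_2/q_2 or the intermediate fraction (k*p_2 + p_1)/(k*q_2 + q_1) with the largest k >= 1 whose denominator stays <= 21; these approach x as k grows, and every other convergent or intermediate fraction in range is farther away.
Largest k: floor((21 - q_1)/q_2) = floor((21 - 2)/3) = 6.
That gives (6*13 + 9)/(6*3 + 2) = 87/20.
Compare the errors: |x - 13/3| = |100*3 - 13*23|/(23*3) = 1/69, and |x - 87/20| = |100*20 - 87*23|/(23*20) = 1/460.
Cross-multiplying, 1*69 = 69 < 460 = 1*460, so 1/460 is smaller: the intermediate fraction 87/20 is closer to x than 13/3.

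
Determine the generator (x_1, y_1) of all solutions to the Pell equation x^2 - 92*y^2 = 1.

First expand sqrt(92) as a continued fraction. With x_i = (sqrt(92) + m_i)/d_i and (m_0, d_0) = (0, 1): a_0 = floor(sqrt(92)) = 9, since 9^2 = 81 <= 92 < 100 = 10^2.
Iterate m_{i+1} = d_i*a_i - m_i, d_{i+1} = (92 - m_{i+1}^2)/d_i, a_{i+1} = floor((a_0 + m_{i+1})/d_{i+1}):
  m_1 = 1*9 - 0 = 9, d_1 = (92 - 9^2)/1 = 11/1 = 11, a_1 = floor((9 + 9)/11) = 1.
  m_2 = 11*1 - 9 = 2, d_2 = (92 - 2^2)/11 = 88/11 = 8, a_2 = floor((9 + 2)/8) = 1.
  m_3 = 8*1 - 2 = 6, d_3 = (92 - 6^2)/8 = 56/8 = 7, a_3 = floor((9 + 6)/7) = 2.
  m_4 = 7*2 - 6 = 8, d_4 = (92 - 8^2)/7 = 28/7 = 4, a_4 = floor((9 + 8)/4) = 4.
  m_5 = 4*4 - 8 = 8, d_5 = (92 - 8^2)/4 = 28/4 = 7, a_5 = floor((9 + 8)/7) = 2.
  m_6 = 7*2 - 8 = 6, d_6 = (92 - 6^2)/7 = 56/7 = 8, a_6 = floor((9 + 6)/8) = 1.
  m_7 = 8*1 - 6 = 2, d_7 = (92 - 2^2)/8 = 88/8 = 11, a_7 = floor((9 + 2)/11) = 1.
  m_8 = 11*1 - 2 = 9, d_8 = (92 - 9^2)/11 = 11/11 = 1, a_8 = floor((9 + 9)/1) = 18.
  m_9 = 1*18 - 9 = 9, d_9 = (92 - 9^2)/1 = 11/1 = 11: (m_9, d_9) = (m_1, d_1) = (9, 11), so from here the quotients repeat a_1, ..., a_8; the period length is 8.
So sqrt(92) = [9; (1, 1, 2, 4, 2, 1, 1, 18)] with period length k = 8.
k is even, so the fundamental solution of x^2 - 92y^2 = 1 is (p_{k-1}, q_{k-1}) = (p_7, q_7); compute convergents through index 7.
Convergents (p_i = a_i*p_{i-1} + p_{i-2}, q_i = a_i*q_{i-1} + q_{i-2} with p_{-2}=0, p_{-1}=1, q_{-2}=1, q_{-1}=0):
  i=0: a_0=9, p_0 = 9*1 + 0 = 9, q_0 = 9*0 + 1 = 1.
  i=1: a_1=1, p_1 = 1*9 + 1 = 10, q_1 = 1*1 + 0 = 1.
  i=2: a_2=1, p_2 = 1*10 + 9 = 19, q_2 = 1*1 + 1 = 2.
  i=3: a_3=2, p_3 = 2*19 + 10 = 48, q_3 = 2*2 + 1 = 5.
  i=4: a_4=4, p_4 = 4*48 + 19 = 211, q_4 = 4*5 + 2 = 22.
  i=5: a_5=2, p_5 = 2*211 + 48 = 470, q_5 = 2*22 + 5 = 49.
  i=6: a_6=1, p_6 = 1*470 + 211 = 681, q_6 = 1*49 + 22 = 71.
  i=7: a_7=1, p_7 = 1*681 + 470 = 1151, q_7 = 1*71 + 49 = 120.
Check: 1151^2 - 92*120^2 = 1324801 - 1324800 = 1, so (x, y) = (1151, 120) solves the equation, and by the theorem it is the least positive solution.

(x, y) = (1151, 120)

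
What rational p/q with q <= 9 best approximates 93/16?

29/5

Expand x = 93/16 as a continued fraction with the Euclidean algorithm:
  93 = 5*16 + 13, so a_0 = 5.
  16 = 1*13 + 3, so a_1 = 1.
  13 = 4*3 + 1, so a_2 = 4.
  3 = 3*1 + 0, so a_3 = 3.
so x = [5; 1, 4, 3].
Convergents (p_i = a_i*p_{i-1} + p_{i-2}, q_i = a_i*q_{i-1} + q_{i-2} with p_{-2}=0, p_{-1}=1, q_{-2}=1, q_{-1}=0), until the denominator exceeds 9:
  i=0: a_0=5, p_0 = 5*1 + 0 = 5, q_0 = 5*0 + 1 = 1.
  i=1: a_1=1, p_1 = 1*5 + 1 = 6, q_1 = 1*1 + 0 = 1.
  i=2: a_2=4, p_2 = 4*6 + 5 = 29, q_2 = 4*1 + 1 = 5.
  i=3: a_3=3, p_3 = 3*29 + 6 = 93, q_3 = 3*5 + 1 = 16.
q_3 = 16 > 9, so the last convergent with denominator <= 9 is p_2/q_2 = 29/5.
The closest fraction with denominator <= 9 is either p_2/q_2 or the intermediate fraction (k*p_2 + p_1)/(k*q_2 + q_1) with the largest k >= 1 whose denominator stays <= 9; these approach x as k grows, and every other convergent or intermediate fraction in range is farther away.
Largest k: floor((9 - q_1)/q_2) = floor((9 - 1)/5) = 1.
That gives (1*29 + 6)/(1*5 + 1) = 35/6.
Compare the errors: |x - 29/5| = |93*5 - 29*16|/(16*5) = 1/80, and |x - 35/6| = |93*6 - 35*16|/(16*6) = 2/96.
Cross-multiplying, 1*96 = 96 < 160 = 2*80, so 1/80 is smaller: the convergent 29/5 is closer to x than 35/6.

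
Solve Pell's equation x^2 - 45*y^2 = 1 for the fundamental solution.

(x, y) = (161, 24)

First expand sqrt(45) as a continued fraction. With x_i = (sqrt(45) + m_i)/d_i and (m_0, d_0) = (0, 1): a_0 = floor(sqrt(45)) = 6, since 6^2 = 36 <= 45 < 49 = 7^2.
Iterate m_{i+1} = d_i*a_i - m_i, d_{i+1} = (45 - m_{i+1}^2)/d_i, a_{i+1} = floor((a_0 + m_{i+1})/d_{i+1}):
  m_1 = 1*6 - 0 = 6, d_1 = (45 - 6^2)/1 = 9/1 = 9, a_1 = floor((6 + 6)/9) = 1.
  m_2 = 9*1 - 6 = 3, d_2 = (45 - 3^2)/9 = 36/9 = 4, a_2 = floor((6 + 3)/4) = 2.
  m_3 = 4*2 - 3 = 5, d_3 = (45 - 5^2)/4 = 20/4 = 5, a_3 = floor((6 + 5)/5) = 2.
  m_4 = 5*2 - 5 = 5, d_4 = (45 - 5^2)/5 = 20/5 = 4, a_4 = floor((6 + 5)/4) = 2.
  m_5 = 4*2 - 5 = 3, d_5 = (45 - 3^2)/4 = 36/4 = 9, a_5 = floor((6 + 3)/9) = 1.
  m_6 = 9*1 - 3 = 6, d_6 = (45 - 6^2)/9 = 9/9 = 1, a_6 = floor((6 + 6)/1) = 12.
  m_7 = 1*12 - 6 = 6, d_7 = (45 - 6^2)/1 = 9/1 = 9: (m_7, d_7) = (m_1, d_1) = (6, 9), so from here the quotients repeat a_1, ..., a_6; the period length is 6.
So sqrt(45) = [6; (1, 2, 2, 2, 1, 12)] with period length k = 6.
k is even, so the fundamental solution of x^2 - 45y^2 = 1 is (p_{k-1}, q_{k-1}) = (p_5, q_5); compute convergents through index 5.
Convergents (p_i = a_i*p_{i-1} + p_{i-2}, q_i = a_i*q_{i-1} + q_{i-2} with p_{-2}=0, p_{-1}=1, q_{-2}=1, q_{-1}=0):
  i=0: a_0=6, p_0 = 6*1 + 0 = 6, q_0 = 6*0 + 1 = 1.
  i=1: a_1=1, p_1 = 1*6 + 1 = 7, q_1 = 1*1 + 0 = 1.
  i=2: a_2=2, p_2 = 2*7 + 6 = 20, q_2 = 2*1 + 1 = 3.
  i=3: a_3=2, p_3 = 2*20 + 7 = 47, q_3 = 2*3 + 1 = 7.
  i=4: a_4=2, p_4 = 2*47 + 20 = 114, q_4 = 2*7 + 3 = 17.
  i=5: a_5=1, p_5 = 1*114 + 47 = 161, q_5 = 1*17 + 7 = 24.
Check: 161^2 - 45*24^2 = 25921 - 25920 = 1, so (x, y) = (161, 24) solves the equation, and by the theorem it is the least positive solution.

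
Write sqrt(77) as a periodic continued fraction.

[8; (1, 3, 2, 3, 1, 16)]

Write x_i = (sqrt(77) + m_i)/d_i with (m_0, d_0) = (0, 1). a_0 = floor(sqrt(77)) = 8, since 8^2 = 64 <= 77 < 81 = 9^2.
Iterate m_{i+1} = d_i*a_i - m_i, d_{i+1} = (77 - m_{i+1}^2)/d_i, a_{i+1} = floor((a_0 + m_{i+1})/d_{i+1}):
  m_1 = 1*8 - 0 = 8, d_1 = (77 - 8^2)/1 = 13/1 = 13, a_1 = floor((8 + 8)/13) = 1.
  m_2 = 13*1 - 8 = 5, d_2 = (77 - 5^2)/13 = 52/13 = 4, a_2 = floor((8 + 5)/4) = 3.
  m_3 = 4*3 - 5 = 7, d_3 = (77 - 7^2)/4 = 28/4 = 7, a_3 = floor((8 + 7)/7) = 2.
  m_4 = 7*2 - 7 = 7, d_4 = (77 - 7^2)/7 = 28/7 = 4, a_4 = floor((8 + 7)/4) = 3.
  m_5 = 4*3 - 7 = 5, d_5 = (77 - 5^2)/4 = 52/4 = 13, a_5 = floor((8 + 5)/13) = 1.
  m_6 = 13*1 - 5 = 8, d_6 = (77 - 8^2)/13 = 13/13 = 1, a_6 = floor((8 + 8)/1) = 16.
  m_7 = 1*16 - 8 = 8, d_7 = (77 - 8^2)/1 = 13/1 = 13: (m_7, d_7) = (m_1, d_1) = (8, 13), so from here the quotients repeat a_1, ..., a_6; the period length is 6.
Hence the expansion of sqrt(77) is a_0 = 8 followed by the repeating block 1, 3, 2, 3, 1, 16 (period 6).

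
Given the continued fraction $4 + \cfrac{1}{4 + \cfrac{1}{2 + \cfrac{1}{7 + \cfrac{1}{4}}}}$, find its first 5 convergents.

Using the convergent recurrence p_i = a_i*p_{i-1} + p_{i-2}, q_i = a_i*q_{i-1} + q_{i-2} with p_{-2}=0, p_{-1}=1, q_{-2}=1, q_{-1}=0:
  i=0: a_0=4, p_0 = 4*1 + 0 = 4, q_0 = 4*0 + 1 = 1.
  i=1: a_1=4, p_1 = 4*4 + 1 = 17, q_1 = 4*1 + 0 = 4.
  i=2: a_2=2, p_2 = 2*17 + 4 = 38, q_2 = 2*4 + 1 = 9.
  i=3: a_3=7, p_3 = 7*38 + 17 = 283, q_3 = 7*9 + 4 = 67.
  i=4: a_4=4, p_4 = 4*283 + 38 = 1170, q_4 = 4*67 + 9 = 277.

4/1, 17/4, 38/9, 283/67, 1170/277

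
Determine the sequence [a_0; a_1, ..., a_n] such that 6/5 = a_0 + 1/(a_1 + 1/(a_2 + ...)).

Run the Euclidean algorithm on 6 and 5; the successive quotients are the partial quotients a_0, a_1, ... (each step inverts the fractional part left over by the previous one):
  6 = 1*5 + 1, so a_0 = 1.
  5 = 5*1 + 0, so a_1 = 5.
The remainder reaches 0 after 2 divisions, so the expansion has 2 partial quotients, read off in order.

[1; 5]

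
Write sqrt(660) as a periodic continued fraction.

Write x_i = (sqrt(660) + m_i)/d_i with (m_0, d_0) = (0, 1). a_0 = floor(sqrt(660)) = 25, since 25^2 = 625 <= 660 < 676 = 26^2.
Iterate m_{i+1} = d_i*a_i - m_i, d_{i+1} = (660 - m_{i+1}^2)/d_i, a_{i+1} = floor((a_0 + m_{i+1})/d_{i+1}):
  m_1 = 1*25 - 0 = 25, d_1 = (660 - 25^2)/1 = 35/1 = 35, a_1 = floor((25 + 25)/35) = 1.
  m_2 = 35*1 - 25 = 10, d_2 = (660 - 10^2)/35 = 560/35 = 16, a_2 = floor((25 + 10)/16) = 2.
  m_3 = 16*2 - 10 = 22, d_3 = (660 - 22^2)/16 = 176/16 = 11, a_3 = floor((25 + 22)/11) = 4.
  m_4 = 11*4 - 22 = 22, d_4 = (660 - 22^2)/11 = 176/11 = 16, a_4 = floor((25 + 22)/16) = 2.
  m_5 = 16*2 - 22 = 10, d_5 = (660 - 10^2)/16 = 560/16 = 35, a_5 = floor((25 + 10)/35) = 1.
  m_6 = 35*1 - 10 = 25, d_6 = (660 - 25^2)/35 = 35/35 = 1, a_6 = floor((25 + 25)/1) = 50.
  m_7 = 1*50 - 25 = 25, d_7 = (660 - 25^2)/1 = 35/1 = 35: (m_7, d_7) = (m_1, d_1) = (25, 35), so from here the quotients repeat a_1, ..., a_6; the period length is 6.
Hence the expansion of sqrt(660) is a_0 = 25 followed by the repeating block 1, 2, 4, 2, 1, 50 (period 6).

[25; (1, 2, 4, 2, 1, 50)]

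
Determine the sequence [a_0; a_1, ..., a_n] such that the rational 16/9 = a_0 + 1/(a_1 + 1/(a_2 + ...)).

[1; 1, 3, 2]

Run the Euclidean algorithm on 16 and 9; the successive quotients are the partial quotients a_0, a_1, ... (each step inverts the fractional part left over by the previous one):
  16 = 1*9 + 7, so a_0 = 1.
  9 = 1*7 + 2, so a_1 = 1.
  7 = 3*2 + 1, so a_2 = 3.
  2 = 2*1 + 0, so a_3 = 2.
The remainder reaches 0 after 4 divisions, so the expansion has 4 partial quotients, read off in order.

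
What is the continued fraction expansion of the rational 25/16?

Run the Euclidean algorithm on 25 and 16; the successive quotients are the partial quotients a_0, a_1, ... (each step inverts the fractional part left over by the previous one):
  25 = 1*16 + 9, so a_0 = 1.
  16 = 1*9 + 7, so a_1 = 1.
  9 = 1*7 + 2, so a_2 = 1.
  7 = 3*2 + 1, so a_3 = 3.
  2 = 2*1 + 0, so a_4 = 2.
The remainder reaches 0 after 5 divisions, so the expansion has 5 partial quotients, read off in order.

[1; 1, 1, 3, 2]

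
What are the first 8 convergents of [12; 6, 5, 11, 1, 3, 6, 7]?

Using the convergent recurrence p_i = a_i*p_{i-1} + p_{i-2}, q_i = a_i*q_{i-1} + q_{i-2} with p_{-2}=0, p_{-1}=1, q_{-2}=1, q_{-1}=0:
  i=0: a_0=12, p_0 = 12*1 + 0 = 12, q_0 = 12*0 + 1 = 1.
  i=1: a_1=6, p_1 = 6*12 + 1 = 73, q_1 = 6*1 + 0 = 6.
  i=2: a_2=5, p_2 = 5*73 + 12 = 377, q_2 = 5*6 + 1 = 31.
  i=3: a_3=11, p_3 = 11*377 + 73 = 4220, q_3 = 11*31 + 6 = 347.
  i=4: a_4=1, p_4 = 1*4220 + 377 = 4597, q_4 = 1*347 + 31 = 378.
  i=5: a_5=3, p_5 = 3*4597 + 4220 = 18011, q_5 = 3*378 + 347 = 1481.
  i=6: a_6=6, p_6 = 6*18011 + 4597 = 112663, q_6 = 6*1481 + 378 = 9264.
  i=7: a_7=7, p_7 = 7*112663 + 18011 = 806652, q_7 = 7*9264 + 1481 = 66329.

12/1, 73/6, 377/31, 4220/347, 4597/378, 18011/1481, 112663/9264, 806652/66329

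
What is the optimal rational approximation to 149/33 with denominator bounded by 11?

9/2

Expand x = 149/33 as a continued fraction with the Euclidean algorithm:
  149 = 4*33 + 17, so a_0 = 4.
  33 = 1*17 + 16, so a_1 = 1.
  17 = 1*16 + 1, so a_2 = 1.
  16 = 16*1 + 0, so a_3 = 16.
so x = [4; 1, 1, 16].
Convergents (p_i = a_i*p_{i-1} + p_{i-2}, q_i = a_i*q_{i-1} + q_{i-2} with p_{-2}=0, p_{-1}=1, q_{-2}=1, q_{-1}=0), until the denominator exceeds 11:
  i=0: a_0=4, p_0 = 4*1 + 0 = 4, q_0 = 4*0 + 1 = 1.
  i=1: a_1=1, p_1 = 1*4 + 1 = 5, q_1 = 1*1 + 0 = 1.
  i=2: a_2=1, p_2 = 1*5 + 4 = 9, q_2 = 1*1 + 1 = 2.
  i=3: a_3=16, p_3 = 16*9 + 5 = 149, q_3 = 16*2 + 1 = 33.
q_3 = 33 > 11, so the last convergent with denominator <= 11 is p_2/q_2 = 9/2.
The closest fraction with denominator <= 11 is either p_2/q_2 or the intermediate fraction (k*p_2 + p_1)/(k*q_2 + q_1) with the largest k >= 1 whose denominator stays <= 11; these approach x as k grows, and every other convergent or intermediate fraction in range is farther away.
Largest k: floor((11 - q_1)/q_2) = floor((11 - 1)/2) = 5.
That gives (5*9 + 5)/(5*2 + 1) = 50/11.
Compare the errors: |x - 9/2| = |149*2 - 9*33|/(33*2) = 1/66, and |x - 50/11| = |149*11 - 50*33|/(33*11) = 11/363.
Cross-multiplying, 1*363 = 363 < 726 = 11*66, so 1/66 is smaller: the convergent 9/2 is closer to x than 50/11.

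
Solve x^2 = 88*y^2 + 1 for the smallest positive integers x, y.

(x, y) = (197, 21)

First expand sqrt(88) as a continued fraction. With x_i = (sqrt(88) + m_i)/d_i and (m_0, d_0) = (0, 1): a_0 = floor(sqrt(88)) = 9, since 9^2 = 81 <= 88 < 100 = 10^2.
Iterate m_{i+1} = d_i*a_i - m_i, d_{i+1} = (88 - m_{i+1}^2)/d_i, a_{i+1} = floor((a_0 + m_{i+1})/d_{i+1}):
  m_1 = 1*9 - 0 = 9, d_1 = (88 - 9^2)/1 = 7/1 = 7, a_1 = floor((9 + 9)/7) = 2.
  m_2 = 7*2 - 9 = 5, d_2 = (88 - 5^2)/7 = 63/7 = 9, a_2 = floor((9 + 5)/9) = 1.
  m_3 = 9*1 - 5 = 4, d_3 = (88 - 4^2)/9 = 72/9 = 8, a_3 = floor((9 + 4)/8) = 1.
  m_4 = 8*1 - 4 = 4, d_4 = (88 - 4^2)/8 = 72/8 = 9, a_4 = floor((9 + 4)/9) = 1.
  m_5 = 9*1 - 4 = 5, d_5 = (88 - 5^2)/9 = 63/9 = 7, a_5 = floor((9 + 5)/7) = 2.
  m_6 = 7*2 - 5 = 9, d_6 = (88 - 9^2)/7 = 7/7 = 1, a_6 = floor((9 + 9)/1) = 18.
  m_7 = 1*18 - 9 = 9, d_7 = (88 - 9^2)/1 = 7/1 = 7: (m_7, d_7) = (m_1, d_1) = (9, 7), so from here the quotients repeat a_1, ..., a_6; the period length is 6.
So sqrt(88) = [9; (2, 1, 1, 1, 2, 18)] with period length k = 6.
k is even, so the fundamental solution of x^2 - 88y^2 = 1 is (p_{k-1}, q_{k-1}) = (p_5, q_5); compute convergents through index 5.
Convergents (p_i = a_i*p_{i-1} + p_{i-2}, q_i = a_i*q_{i-1} + q_{i-2} with p_{-2}=0, p_{-1}=1, q_{-2}=1, q_{-1}=0):
  i=0: a_0=9, p_0 = 9*1 + 0 = 9, q_0 = 9*0 + 1 = 1.
  i=1: a_1=2, p_1 = 2*9 + 1 = 19, q_1 = 2*1 + 0 = 2.
  i=2: a_2=1, p_2 = 1*19 + 9 = 28, q_2 = 1*2 + 1 = 3.
  i=3: a_3=1, p_3 = 1*28 + 19 = 47, q_3 = 1*3 + 2 = 5.
  i=4: a_4=1, p_4 = 1*47 + 28 = 75, q_4 = 1*5 + 3 = 8.
  i=5: a_5=2, p_5 = 2*75 + 47 = 197, q_5 = 2*8 + 5 = 21.
Check: 197^2 - 88*21^2 = 38809 - 38808 = 1, so (x, y) = (197, 21) solves the equation, and by the theorem it is the least positive solution.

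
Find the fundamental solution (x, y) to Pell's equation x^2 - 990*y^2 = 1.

First expand sqrt(990) as a continued fraction. With x_i = (sqrt(990) + m_i)/d_i and (m_0, d_0) = (0, 1): a_0 = floor(sqrt(990)) = 31, since 31^2 = 961 <= 990 < 1024 = 32^2.
Iterate m_{i+1} = d_i*a_i - m_i, d_{i+1} = (990 - m_{i+1}^2)/d_i, a_{i+1} = floor((a_0 + m_{i+1})/d_{i+1}):
  m_1 = 1*31 - 0 = 31, d_1 = (990 - 31^2)/1 = 29/1 = 29, a_1 = floor((31 + 31)/29) = 2.
  m_2 = 29*2 - 31 = 27, d_2 = (990 - 27^2)/29 = 261/29 = 9, a_2 = floor((31 + 27)/9) = 6.
  m_3 = 9*6 - 27 = 27, d_3 = (990 - 27^2)/9 = 261/9 = 29, a_3 = floor((31 + 27)/29) = 2.
  m_4 = 29*2 - 27 = 31, d_4 = (990 - 31^2)/29 = 29/29 = 1, a_4 = floor((31 + 31)/1) = 62.
  m_5 = 1*62 - 31 = 31, d_5 = (990 - 31^2)/1 = 29/1 = 29: (m_5, d_5) = (m_1, d_1) = (31, 29), so from here the quotients repeat a_1, ..., a_4; the period length is 4.
So sqrt(990) = [31; (2, 6, 2, 62)] with period length k = 4.
k is even, so the fundamental solution of x^2 - 990y^2 = 1 is (p_{k-1}, q_{k-1}) = (p_3, q_3); compute convergents through index 3.
Convergents (p_i = a_i*p_{i-1} + p_{i-2}, q_i = a_i*q_{i-1} + q_{i-2} with p_{-2}=0, p_{-1}=1, q_{-2}=1, q_{-1}=0):
  i=0: a_0=31, p_0 = 31*1 + 0 = 31, q_0 = 31*0 + 1 = 1.
  i=1: a_1=2, p_1 = 2*31 + 1 = 63, q_1 = 2*1 + 0 = 2.
  i=2: a_2=6, p_2 = 6*63 + 31 = 409, q_2 = 6*2 + 1 = 13.
  i=3: a_3=2, p_3 = 2*409 + 63 = 881, q_3 = 2*13 + 2 = 28.
Check: 881^2 - 990*28^2 = 776161 - 776160 = 1, so (x, y) = (881, 28) solves the equation, and by the theorem it is the least positive solution.

(x, y) = (881, 28)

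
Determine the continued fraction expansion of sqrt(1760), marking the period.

Write x_i = (sqrt(1760) + m_i)/d_i with (m_0, d_0) = (0, 1). a_0 = floor(sqrt(1760)) = 41, since 41^2 = 1681 <= 1760 < 1764 = 42^2.
Iterate m_{i+1} = d_i*a_i - m_i, d_{i+1} = (1760 - m_{i+1}^2)/d_i, a_{i+1} = floor((a_0 + m_{i+1})/d_{i+1}):
  m_1 = 1*41 - 0 = 41, d_1 = (1760 - 41^2)/1 = 79/1 = 79, a_1 = floor((41 + 41)/79) = 1.
  m_2 = 79*1 - 41 = 38, d_2 = (1760 - 38^2)/79 = 316/79 = 4, a_2 = floor((41 + 38)/4) = 19.
  m_3 = 4*19 - 38 = 38, d_3 = (1760 - 38^2)/4 = 316/4 = 79, a_3 = floor((41 + 38)/79) = 1.
  m_4 = 79*1 - 38 = 41, d_4 = (1760 - 41^2)/79 = 79/79 = 1, a_4 = floor((41 + 41)/1) = 82.
  m_5 = 1*82 - 41 = 41, d_5 = (1760 - 41^2)/1 = 79/1 = 79: (m_5, d_5) = (m_1, d_1) = (41, 79), so from here the quotients repeat a_1, ..., a_4; the period length is 4.
Hence the expansion of sqrt(1760) is a_0 = 41 followed by the repeating block 1, 19, 1, 82 (period 4).

[41; (1, 19, 1, 82)]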